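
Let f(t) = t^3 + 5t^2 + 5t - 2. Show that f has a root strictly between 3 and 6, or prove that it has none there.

The endpoint values f(3) = 85 and f(6) = 424 are both positive. Claim: f(t) > 0 for every t in (3, 6).
Substitute t = 3 + u, where 0 < u < 3 on the interval. Expanding, f(3 + u) = u^3 + 14u^2 + 62u + 85.
The nonzero coefficients here are all positive, so for u > 0 every term is positive (or zero), and the constant term 85 is strictly positive.
So f is strictly positive on (3, 6); no root exists in the interval.

No such root exists.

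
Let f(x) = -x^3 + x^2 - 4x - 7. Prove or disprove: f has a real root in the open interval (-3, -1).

Yes, f has a root in the interval.

f(-3) = 41 and f(-1) = -1, which have opposite signs.
f is continuous everywhere (it is a polynomial), in particular on [-3, -1].
By the Intermediate Value Theorem, f takes the value 0 somewhere in the open interval.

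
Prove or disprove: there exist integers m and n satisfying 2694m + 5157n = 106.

No such integers exist.

gcd(2694, 5157) = 3, so every integer of the form 2694m + 5157n is a multiple of 3.
But 106 = 3·35 + 1, so 3 ∤ 106.
So the equation is unsolvable over ℤ.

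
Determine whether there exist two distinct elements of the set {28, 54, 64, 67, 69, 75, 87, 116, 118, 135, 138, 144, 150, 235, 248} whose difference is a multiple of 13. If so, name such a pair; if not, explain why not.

Reduce each element mod 13: 28↦2, 54↦2, 64↦12, 67↦2, 69↦4, 75↦10, 87↦9, 116↦12, 118↦1, 135↦5, 138↦8, 144↦1, 150↦7, 235↦1, 248↦1. The residue 2 repeats (at 28 and 54), and 54 − 28 = 26 = 2·13.

Yes: 28 and 54.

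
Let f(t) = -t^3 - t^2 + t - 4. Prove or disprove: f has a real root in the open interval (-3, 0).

f(-3) = 11 and f(0) = -4, which have opposite signs.
As a polynomial, f is continuous on every closed interval.
By the Intermediate Value Theorem f must vanish at some point of (-3, 0).

Yes, f has a root in the interval.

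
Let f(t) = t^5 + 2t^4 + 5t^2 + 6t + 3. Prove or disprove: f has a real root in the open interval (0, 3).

f has no root in that interval.

f(0) = 3 and f(3) = 471, both positive, so a sign-change argument is unavailable; we show f keeps this sign on the whole interval.
The nonzero coefficients of f are all positive, so for t > 0 every term of f(t) is positive (the constant term 3 strictly so).
Therefore f(t) > 0 throughout (0, 3), and f has no zero there.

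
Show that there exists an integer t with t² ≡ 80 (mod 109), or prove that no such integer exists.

t = 84

Take t = 84. Then 84² = 7056 = 64·109 + 80, so 84² ≡ 80 (mod 109).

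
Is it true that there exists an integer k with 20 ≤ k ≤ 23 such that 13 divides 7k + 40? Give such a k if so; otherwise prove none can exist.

At k = 20, 7·20 + 40 = 180 ≡ 11 (mod 13), and each step in k adds 7, giving residues 11, 5, 12, 6 for k = 20, 21, 22, 23.
The residue 0 does not occur, so no k in [20, 23] makes 7k + 40 a multiple of 13.

No such integer k in that range exists.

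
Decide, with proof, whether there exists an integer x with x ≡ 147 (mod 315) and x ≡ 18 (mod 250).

gcd(315, 250) = 5. If x ≡ 147 (mod 315) and x ≡ 18 (mod 250), then x ≡ 147 (mod 5) and x ≡ 18 (mod 5).
These are incompatible: 147 − 18 = 129 is not divisible by 5.
So no integer satisfies both congruences.

No such integer exists.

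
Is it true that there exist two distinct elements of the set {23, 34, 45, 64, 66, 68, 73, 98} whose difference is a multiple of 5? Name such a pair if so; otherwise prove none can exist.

The pair (23, 68) works.

Both 23 and 68 leave remainder 3 on division by 5; their difference 45 = 9·5 is a multiple of 5.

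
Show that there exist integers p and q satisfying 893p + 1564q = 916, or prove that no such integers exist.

p = 1220, q = -696

893 and 1564 are coprime, so 893p + 1564q ranges over all of ℤ.
Run the Euclidean algorithm on 1564 and 893: 1564 = 1·893 + 671, 893 = 1·671 + 222, 671 = 3·222 + 5, 222 = 44·5 + 2, 5 = 2·2 + 1, 2 = 2·1 + 0.
Back-substituting, 1 = 5 − 2·2 = 5 − 2·(222 − 44·5) = −2·222 + 89·5 = −2·222 + 89·(671 − 3·222) = 89·671 − 269·222 = 89·671 − 269·(893 − 1·671) = −269·893 + 358·671 = −269·893 + 358·(1564 − 1·893) = 358·1564 − 627·893; that is, 893·(-627) + 1564·358 = 1.
Multiplying through by 916: p = (-627)·916 = -574332, q = 358·916 = 327928 is a solution.
Shifting by a multiple of (1564, −893) keeps it a solution: p = -574332 + 368·1564 = 1220, q = 327928 − 368·893 = -696.
Indeed 893·1220 + 1564·(-696) = 1089460 − 1088544 = 916.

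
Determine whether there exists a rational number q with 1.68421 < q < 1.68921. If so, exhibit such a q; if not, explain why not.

q = 27/16

Look for a denominator N such that an integer falls strictly between N·1.68421 and N·1.68921. N = 16 works: 16·1.68421 = 26.94736 < 27 < 27.02736 = 16·1.68921.
Hence 27/16 is a rational number with 1.68421 < 27/16 < 1.68921.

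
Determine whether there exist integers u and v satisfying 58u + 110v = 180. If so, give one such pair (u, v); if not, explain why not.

Since gcd(58, 110) = 2 and 180 = 2·90, Bézout's identity guarantees a solution.
Dividing through by 2 reduces the equation to 29u + 55v = 90.
Run the Euclidean algorithm on 55 and 29: 55 = 1·29 + 26, 29 = 1·26 + 3, 26 = 8·3 + 2, 3 = 1·2 + 1, 2 = 2·1 + 0.
Back-substituting, 1 = 3 − 1·2 = 3 − (26 − 8·3) = −26 + 9·3 = −26 + 9·(29 − 1·26) = 9·29 − 10·26 = 9·29 − 10·(55 − 1·29) = −10·55 + 19·29; that is, 29·19 + 55·(-10) = 1.
Scaling by 90 gives the particular solution (u, v) = (1710, -900).
Subtracting 31·55 from u and adding 31·29 to v gives the tidier solution (5, -1).
Indeed 58·5 + 110·(-1) = 290 − 110 = 180.

u = 5, v = -1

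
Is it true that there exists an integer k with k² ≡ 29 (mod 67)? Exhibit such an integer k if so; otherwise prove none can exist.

k = 30 works: 30² = 900, and 900 − 29 = 871 = 13·67.

k = 30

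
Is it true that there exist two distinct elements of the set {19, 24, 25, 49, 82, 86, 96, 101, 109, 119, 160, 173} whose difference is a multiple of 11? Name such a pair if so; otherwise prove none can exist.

The pair (19, 96) works.

Reduce each element mod 11: 19↦8, 24↦2, 25↦3, 49↦5, 82↦5, 86↦9, 96↦8, 101↦2, 109↦10, 119↦9, 160↦6, 173↦8. The residue 8 repeats (at 19 and 96), and 96 − 19 = 77 = 7·11.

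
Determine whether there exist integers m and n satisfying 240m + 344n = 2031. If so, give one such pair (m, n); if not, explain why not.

Both 240 and 344 are divisible by gcd(240, 344) = 8, hence so is any combination 240m + 344n.
But 2031 = 8·253 + 7, so 8 ∤ 2031.
Therefore 240m + 344n = 2031 has no solution in integers.

No, no such integers exist.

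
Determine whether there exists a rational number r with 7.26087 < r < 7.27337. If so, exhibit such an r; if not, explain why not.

r = 80/11

Scale by 11: the interval becomes (79.86957, 80.00707), which contains the integer 80.
Hence 80/11 is a rational number with 7.26087 < 80/11 < 7.27337.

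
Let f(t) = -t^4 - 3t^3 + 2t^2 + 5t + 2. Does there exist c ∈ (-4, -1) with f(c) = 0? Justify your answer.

Yes, such a c exists.

f(-4) = -50 and f(-1) = 1, which have opposite signs.
Since f is a polynomial it is continuous on [-4, -1].
The Intermediate Value Theorem then guarantees some c ∈ (-4, -1) with f(c) = 0.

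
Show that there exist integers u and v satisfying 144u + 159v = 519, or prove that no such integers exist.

u = 29, v = -23

Since gcd(144, 159) = 3 and 519 = 3·173, Bézout's identity guarantees a solution.
Dividing through by 3 reduces the equation to 48u + 53v = 173.
Run the Euclidean algorithm on 53 and 48: 53 = 1·48 + 5, 48 = 9·5 + 3, 5 = 1·3 + 2, 3 = 1·2 + 1, 2 = 2·1 + 0.
Working back up the chain: 1 = 3 − 1·2 = 3 − (5 − 1·3) = −5 + 2·3 = −5 + 2·(48 − 9·5) = 2·48 − 19·5 = 2·48 − 19·(53 − 1·48) = −19·53 + 21·48. So 48·21 + 53·(-19) = 1.
Multiplying through by 173: u = 21·173 = 3633, v = (-19)·173 = -3287 is a solution.
The general solution is u = 3633 + 53k, v = -3287 − 48k; taking k = -68 gives the smaller pair u = 29, v = -23.
Check: 144·29 + 159·(-23) = 4176 − 3657 = 519. ✓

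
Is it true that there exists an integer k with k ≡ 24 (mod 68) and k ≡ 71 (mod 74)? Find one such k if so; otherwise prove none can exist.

Reduce both congruences modulo 2, which divides 68 and 74: they say k ≡ 24 (mod 2) and k ≡ 71 (mod 2).
However 24 ≡ 0 and 71 ≡ 1 (mod 2), and 0 ≠ 1.
Therefore no such k exists.

No, no such integer exists.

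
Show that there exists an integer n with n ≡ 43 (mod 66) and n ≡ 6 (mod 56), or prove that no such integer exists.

Reduce both congruences modulo 2, which divides 66 and 56: they say n ≡ 43 (mod 2) and n ≡ 6 (mod 2).
These are incompatible: 43 − 6 = 37 is not divisible by 2.
Therefore no such n exists.

No such integer exists.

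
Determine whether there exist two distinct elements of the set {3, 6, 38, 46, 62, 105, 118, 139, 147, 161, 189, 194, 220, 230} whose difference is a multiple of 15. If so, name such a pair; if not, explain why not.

Two integers differ by a multiple of 15 exactly when they have the same residue mod 15. The residues are 3↦3, 6↦6, 38↦8, 46↦1, 62↦2, 105↦0, 118↦13, 139↦4, 147↦12, 161↦11, 189↦9, 194↦14, 220↦10, 230↦5.
All 14 residues are distinct, so no two elements differ by a multiple of 15.

No, no such pair exists.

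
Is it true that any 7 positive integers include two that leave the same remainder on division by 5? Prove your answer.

Each integer lies in one of the 5 residue classes modulo 5.
With 7 integers and only 5 classes, the pigeonhole principle forces two of them, say a and b, into the same class.
So a and b have equal remainders mod 5, which is exactly what was to be shown.

Yes, this is always true.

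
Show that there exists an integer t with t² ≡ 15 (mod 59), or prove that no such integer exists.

t = 29

t = 29 works: 29² = 841, and 841 − 15 = 826 = 14·59.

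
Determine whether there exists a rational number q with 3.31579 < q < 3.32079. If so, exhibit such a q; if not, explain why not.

q = 73/22

Look for a denominator N such that an integer falls strictly between N·3.31579 and N·3.32079. N = 22 works: 22·3.31579 = 72.94738 < 73 < 73.05738 = 22·3.32079.
Hence 73/22 is a rational number with 3.31579 < 73/22 < 3.32079.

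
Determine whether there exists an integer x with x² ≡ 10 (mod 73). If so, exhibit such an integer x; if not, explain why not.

No such integer exists.

Apply Euler's criterion with the prime 73: 10 is a quadratic residue iff 10^36 ≡ 1 (mod 73), and a non-residue iff it is ≡ −1.
Repeated squaring mod 73: 10^2 = 100 ≡ 27; 10^4 ≡ 27² = 729 ≡ 72; 10^8 ≡ 72² = 5184 ≡ 1; 10^16 ≡ 1² = 1 ≡ 1; 10^32 ≡ 1² = 1 ≡ 1.
Since 36 = 32 + 4, 10^36 ≡ 1 · 72; multiplying out mod 73: 1·72 = 72 ≡ 72. Thus 10^36 ≡ 72 ≡ −1 (mod 73).
The value −1 means 10 is a non-residue modulo 73, so x² ≡ 10 (mod 73) is impossible.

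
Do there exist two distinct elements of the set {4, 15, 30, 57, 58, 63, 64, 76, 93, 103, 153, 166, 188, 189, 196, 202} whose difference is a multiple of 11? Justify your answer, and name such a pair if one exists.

Yes: 4 and 15.

Reduce each element mod 11: 4↦4, 15↦4, 30↦8, 57↦2, 58↦3, 63↦8, 64↦9, 76↦10, 93↦5, 103↦4, 153↦10, 166↦1, 188↦1, 189↦2, 196↦9, 202↦4. The residue 4 repeats (at 4 and 15), and 15 − 4 = 11 = 1·11.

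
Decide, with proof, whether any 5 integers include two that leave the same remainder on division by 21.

No, the set {92, 93, 94, 95, 96} is a counterexample.

Try 5 consecutive integers, 92, 93, …, 96. Their remainders mod 21 are 8, 9, 10, 11, 12 — pairwise different, as any 5 ≤ 21 consecutive integers have distinct residues.
So no two of them leave the same remainder on division by 21; the claim fails for this set.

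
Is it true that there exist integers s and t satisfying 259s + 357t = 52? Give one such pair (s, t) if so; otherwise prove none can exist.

There are no such integers.

gcd(259, 357) = 7, so every integer of the form 259s + 357t is a multiple of 7.
However 52 leaves remainder 3 on division by 7.
Hence no integers s, t satisfy the equation.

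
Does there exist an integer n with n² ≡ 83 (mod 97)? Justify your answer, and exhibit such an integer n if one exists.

No, no such integer exists.

97 is prime, so by Euler's criterion 83 is a square mod 97 iff 83^((97−1)/2) = 83^48 ≡ 1 (mod 97).
Repeated squaring mod 97: 83^2 = 6889 ≡ 2; 83^4 ≡ 2² = 4 ≡ 4; 83^8 ≡ 4² = 16 ≡ 16; 83^16 ≡ 16² = 256 ≡ 62; 83^32 ≡ 62² = 3844 ≡ 61.
Since 48 = 32 + 16, 83^48 ≡ 61 · 62; multiplying out mod 97: 61·62 = 3782 ≡ 96. Thus 83^48 ≡ 96 ≡ −1 (mod 97).
By Euler's criterion 83 is a quadratic non-residue mod 97: no n satisfies n² ≡ 83 (mod 97).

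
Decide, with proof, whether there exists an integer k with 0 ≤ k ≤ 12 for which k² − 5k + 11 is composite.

k = 8

At k = 8: 8² − 5·8 + 11 = 35 = 5·7, which is composite.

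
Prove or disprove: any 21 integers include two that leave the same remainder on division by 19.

Each integer lies in one of the 19 residue classes modulo 19.
Placing 21 integers into 19 classes, some class receives at least two — say a and b.
That is, a and b leave the same remainder on division by 19, as claimed.

True.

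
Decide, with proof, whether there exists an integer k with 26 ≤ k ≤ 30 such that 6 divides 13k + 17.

The values of 13k + 17 for k = 26, 27, …, 30 are 355, 368, 381, 394, 407; reduced mod 6 these are 1, 2, 3, 4, 5.
Since 0 is absent from this list, 6 ∤ 13k + 17 for every k with 26 ≤ k ≤ 30.

No, no such integer k in that range exists.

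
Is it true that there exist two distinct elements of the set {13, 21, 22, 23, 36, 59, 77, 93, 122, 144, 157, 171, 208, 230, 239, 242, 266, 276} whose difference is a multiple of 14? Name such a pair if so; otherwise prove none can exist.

21 and 77 are such a pair.

21 mod 14 = 7 and 77 mod 14 = 7, so 77 − 21 = 56 = 4·14.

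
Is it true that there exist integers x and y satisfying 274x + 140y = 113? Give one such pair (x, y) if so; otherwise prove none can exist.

No such integers exist.

Both 274 and 140 are divisible by gcd(274, 140) = 2, hence so is any combination 274x + 140y.
But 113 = 2·56 + 1, so 2 ∤ 113.
So the equation is unsolvable over ℤ.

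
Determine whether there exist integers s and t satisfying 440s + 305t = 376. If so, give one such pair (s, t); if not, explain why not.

Any value of 440s + 305t is a multiple of gcd(440, 305) = 5.
But 376 is not a multiple of 5 (it leaves remainder 1).
Hence no integers s, t satisfy the equation.

There are no such integers.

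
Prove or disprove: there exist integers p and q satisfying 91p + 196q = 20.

No, no such integers exist.

Both 91 and 196 are divisible by gcd(91, 196) = 7, hence so is any combination 91p + 196q.
However 20 leaves remainder 6 on division by 7.
Hence no integers p, q satisfy the equation.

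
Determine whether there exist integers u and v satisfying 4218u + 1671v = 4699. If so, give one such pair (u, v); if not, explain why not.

There are no such integers.

Any value of 4218u + 1671v is a multiple of gcd(4218, 1671) = 3.
But 4699 is not a multiple of 3 (it leaves remainder 1).
Hence no integers u, v satisfy the equation.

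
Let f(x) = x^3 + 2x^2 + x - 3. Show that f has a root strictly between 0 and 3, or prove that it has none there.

Such a root exists.

f(0) = -3 and f(3) = 45, which have opposite signs.
f is continuous everywhere (it is a polynomial), in particular on [0, 3].
By the Intermediate Value Theorem f must vanish at some point of (0, 3).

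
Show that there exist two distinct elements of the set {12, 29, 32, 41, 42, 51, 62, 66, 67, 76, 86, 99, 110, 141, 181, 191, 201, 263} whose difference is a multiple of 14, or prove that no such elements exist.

12 and 110 are such a pair.

12 mod 14 = 12 and 110 mod 14 = 12, so 110 − 12 = 98 = 7·14.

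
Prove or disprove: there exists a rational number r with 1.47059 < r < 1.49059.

Scale by 19: the interval becomes (27.94121, 28.32121), which contains the integer 28.
So r = 28/19 works: it is a ratio of integers, and dividing 19·1.47059 < 28 < 19·1.49059 through by 19 gives 1.47059 < 28/19 < 1.49059.

r = 28/19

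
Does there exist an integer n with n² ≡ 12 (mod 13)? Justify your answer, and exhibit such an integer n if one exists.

n = 8

Take n = 8. Then 8² = 64 = 4·13 + 12, so 8² ≡ 12 (mod 13).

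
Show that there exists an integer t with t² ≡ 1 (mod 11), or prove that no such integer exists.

t = 10

t = 10 works: 10² = 100, and 100 − 1 = 99 = 9·11.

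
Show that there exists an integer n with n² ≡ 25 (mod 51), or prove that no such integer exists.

n = 46 works: 46² = 2116, and 2116 − 25 = 2091 = 41·51.

n = 46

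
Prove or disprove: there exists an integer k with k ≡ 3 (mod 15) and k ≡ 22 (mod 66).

There is no such integer.

gcd(15, 66) = 3. If k ≡ 3 (mod 15) and k ≡ 22 (mod 66), then k ≡ 3 (mod 3) and k ≡ 22 (mod 3).
However 3 ≡ 0 and 22 ≡ 1 (mod 3), and 0 ≠ 1.
Hence the system has no solution.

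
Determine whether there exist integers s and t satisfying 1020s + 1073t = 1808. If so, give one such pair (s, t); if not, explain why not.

1020 and 1073 are coprime, so 1020s + 1073t ranges over all of ℤ.
Run the Euclidean algorithm on 1073 and 1020: 1073 = 1·1020 + 53, 1020 = 19·53 + 13, 53 = 4·13 + 1, 13 = 13·1 + 0.
Unwinding: 1 = 53 − 4·13 = 53 − 4·(1020 − 19·53) = −4·1020 + 77·53 = −4·1020 + 77·(1073 − 1·1020) = 77·1073 − 81·1020, i.e. 1020·(-81) + 1073·77 = 1.
Scaling by 1808 gives the particular solution (s, t) = (-146448, 139216).
Adding 137·1073 to s and subtracting 137·1020 from t gives the tidier solution (553, -524).
Check: 1020·553 + 1073·(-524) = 564060 − 562252 = 1808. ✓

s = 553, t = -524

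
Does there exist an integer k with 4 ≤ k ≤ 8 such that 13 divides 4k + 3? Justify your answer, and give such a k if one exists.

No such integer k in that range exists.

At k = 4, 4·4 + 3 = 19 ≡ 6 (mod 13), and each step in k adds 4, giving residues 6, 10, 1, 5, 9 for k = 4, 5, …, 8.
None is 0, so 13 never divides 4k + 3 on this range.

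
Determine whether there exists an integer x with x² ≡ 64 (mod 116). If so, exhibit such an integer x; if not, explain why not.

x = 66 works: 66² = 4356, and 4356 − 64 = 4292 = 37·116.

x = 66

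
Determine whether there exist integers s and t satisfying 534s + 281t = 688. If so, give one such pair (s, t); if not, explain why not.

s = 136, t = -256

534 and 281 are coprime, so 534s + 281t ranges over all of ℤ.
Dividing repeatedly: 534 = 1·281 + 253, 281 = 1·253 + 28, 253 = 9·28 + 1, 28 = 28·1 + 0.
Back-substituting, 1 = 253 − 9·28 = 253 − 9·(281 − 1·253) = −9·281 + 10·253 = −9·281 + 10·(534 − 1·281) = 10·534 − 19·281; that is, 534·10 + 281·(-19) = 1.
Multiplying through by 688: s = 10·688 = 6880, t = (-19)·688 = -13072 is a solution.
Shifting by a multiple of (281, −534) keeps it a solution: s = 6880 − 24·281 = 136, t = -13072 + 24·534 = -256.
Indeed 534·136 + 281·(-256) = 72624 − 71936 = 688.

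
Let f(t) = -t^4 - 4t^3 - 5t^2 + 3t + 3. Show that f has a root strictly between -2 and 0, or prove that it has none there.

Yes, f has a root in the interval.

f(-2) = -7 and f(0) = 3, which have opposite signs.
Since f is a polynomial it is continuous on [-2, 0].
By the Intermediate Value Theorem f must vanish at some point of (-2, 0).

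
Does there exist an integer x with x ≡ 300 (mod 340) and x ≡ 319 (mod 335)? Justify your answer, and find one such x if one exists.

Reduce both congruences modulo 5, which divides 340 and 335: they say x ≡ 300 (mod 5) and x ≡ 319 (mod 5).
These are incompatible: 300 − 319 = -19 is not divisible by 5.
So no integer satisfies both congruences.

No such integer exists.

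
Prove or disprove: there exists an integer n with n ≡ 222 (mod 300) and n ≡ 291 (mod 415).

Reduce both congruences modulo 5, which divides 300 and 415: they say n ≡ 222 (mod 5) and n ≡ 291 (mod 5).
These are incompatible: 222 − 291 = -69 is not divisible by 5.
So no integer satisfies both congruences.

No, no such integer exists.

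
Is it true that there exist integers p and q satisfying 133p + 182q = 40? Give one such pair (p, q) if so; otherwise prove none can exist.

No such integers exist.

gcd(133, 182) = 7, so every integer of the form 133p + 182q is a multiple of 7.
However 40 leaves remainder 5 on division by 7.
Therefore 133p + 182q = 40 has no solution in integers.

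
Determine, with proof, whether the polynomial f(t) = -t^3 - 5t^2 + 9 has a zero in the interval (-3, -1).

Such a root exists.

f(-3) = -9 and f(-1) = 5, which have opposite signs.
As a polynomial, f is continuous on every closed interval.
By the Intermediate Value Theorem f must vanish at some point of (-3, -1).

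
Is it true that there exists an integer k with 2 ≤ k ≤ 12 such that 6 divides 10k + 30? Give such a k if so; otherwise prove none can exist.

k = 3

Try k = 3: 10·3 + 30 = 60 = 10·6, which is divisible by 6.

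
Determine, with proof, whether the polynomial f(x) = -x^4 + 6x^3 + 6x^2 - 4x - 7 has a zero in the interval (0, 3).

f(0) = -7 and f(3) = 116, which have opposite signs.
As a polynomial, f is continuous on every closed interval.
By the Intermediate Value Theorem, f takes the value 0 somewhere in the open interval.

Yes, f has a root in the interval.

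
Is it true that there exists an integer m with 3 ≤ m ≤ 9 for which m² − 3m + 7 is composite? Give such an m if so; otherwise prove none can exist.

m = 6

At m = 6: 6² − 3·6 + 7 = 25 = 5·5, which is composite.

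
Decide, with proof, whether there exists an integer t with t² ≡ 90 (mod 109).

No, no such integer exists.

109 is prime, so by Euler's criterion 90 is a square mod 109 iff 90^((109−1)/2) = 90^54 ≡ 1 (mod 109).
Repeated squaring mod 109: 90^2 = 8100 ≡ 34; 90^4 ≡ 34² = 1156 ≡ 66; 90^8 ≡ 66² = 4356 ≡ 105; 90^16 ≡ 105² = 11025 ≡ 16; 90^32 ≡ 16² = 256 ≡ 38.
Since 54 = 32 + 16 + 4 + 2, 90^54 ≡ 38 · 16 · 66 · 34; multiplying out mod 109: 38·16 = 608 ≡ 63, then 63·66 = 4158 ≡ 16, then 16·34 = 544 ≡ 108. Thus 90^54 ≡ 108 ≡ −1 (mod 109).
By Euler's criterion 90 is a quadratic non-residue mod 109: no t satisfies t² ≡ 90 (mod 109).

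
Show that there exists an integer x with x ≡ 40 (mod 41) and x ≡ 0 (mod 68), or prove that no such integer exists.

gcd(41, 68) = 1, so the Chinese Remainder Theorem guarantees exactly one residue class mod 2788 satisfying both.
Any solution of the first congruence is x = 40 + 41t; substituting into the second, 41t ≡ 0 − 40 ≡ 28 (mod 68).
To invert 41 modulo 68: 68 = 1·41 + 27, 41 = 1·27 + 14, 27 = 1·14 + 13, 14 = 1·13 + 1, 13 = 13·1 + 0, and unwinding, 1 = 14 − 1·13 = 14 − (27 − 1·14) = −27 + 2·14 = −27 + 2·(41 − 1·27) = 2·41 − 3·27 = 2·41 − 3·(68 − 1·41) = −3·68 + 5·41. Thus 41⁻¹ ≡ 5 (mod 68).
Therefore t ≡ 5·28 = 140 ≡ 4 (mod 68).
Taking t = 4 gives x = 40 + 41·4 = 204.
Verify: 204 = 4·41 + 40 and 204 = 3·68 + 0. ✓

x = 204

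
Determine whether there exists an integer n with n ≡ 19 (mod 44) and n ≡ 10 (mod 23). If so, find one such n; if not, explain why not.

Since 44 and 23 share no common factor, CRT says the pair of congruences has a solution (unique mod 1012).
Write n = 19 + 44t and require 19 + 44t ≡ 10 (mod 23), i.e. 44t ≡ 14 (mod 23).
44 ≡ 21 (mod 23), so this reads 21t ≡ 14 (mod 23). Invert 21 mod 23 by the Euclidean algorithm: 23 = 1·21 + 2, 21 = 10·2 + 1, 2 = 2·1 + 0; back-substituting, 1 = 21 − 10·2 = 21 − 10·(23 − 1·21) = −10·23 + 11·21. Hence 21·11 ≡ 1, so 21⁻¹ ≡ 11 (mod 23).
Multiplying by 11: t ≡ 11·14 = 154 ≡ 16 (mod 23).
With t = 16: n = 19 + 44·16 = 723.
Verify: 723 = 16·44 + 19 and 723 = 31·23 + 10. ✓

n = 723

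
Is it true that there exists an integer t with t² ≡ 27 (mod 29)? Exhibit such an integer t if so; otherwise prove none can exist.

Apply Euler's criterion with the prime 29: 27 is a quadratic residue iff 27^14 ≡ 1 (mod 29), and a non-residue iff it is ≡ −1.
Repeated squaring mod 29: 27^2 = 729 ≡ 4; 27^4 ≡ 4² = 16 ≡ 16; 27^8 ≡ 16² = 256 ≡ 24.
Since 14 = 8 + 4 + 2, 27^14 ≡ 24 · 16 · 4; multiplying out mod 29: 24·16 = 384 ≡ 7, then 7·4 = 28 ≡ 28. Thus 27^14 ≡ 28 ≡ −1 (mod 29).
By Euler's criterion 27 is a quadratic non-residue mod 29: no t satisfies t² ≡ 27 (mod 29).

There is no such integer.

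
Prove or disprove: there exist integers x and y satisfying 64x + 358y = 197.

No such integers exist.

gcd(64, 358) = 2, so every integer of the form 64x + 358y is a multiple of 2.
However 197 leaves remainder 1 on division by 2.
Hence no integers x, y satisfy the equation.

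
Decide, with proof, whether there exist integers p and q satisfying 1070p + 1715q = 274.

There are no such integers.

gcd(1070, 1715) = 5, so every integer of the form 1070p + 1715q is a multiple of 5.
However 274 leaves remainder 4 on division by 5.
Therefore 1070p + 1715q = 274 has no solution in integers.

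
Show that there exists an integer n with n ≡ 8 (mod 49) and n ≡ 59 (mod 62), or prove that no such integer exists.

n = 1919

Since 49 and 62 share no common factor, CRT says the pair of congruences has a solution (unique mod 3038).
Any solution of the first congruence is n = 8 + 49t; substituting into the second, 49t ≡ 59 − 8 ≡ 51 (mod 62).
Note 49·19 = 931 ≡ 1 (mod 62) (as 931 − 1 = 15·62), so 49⁻¹ ≡ 19.
Therefore t ≡ 19·51 = 969 ≡ 39 (mod 62).
Taking t = 39 gives n = 8 + 49·39 = 1919.
Indeed 1919 ≡ 8 (mod 49) and 1919 ≡ 59 (mod 62).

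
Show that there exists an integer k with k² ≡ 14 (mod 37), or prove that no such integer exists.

No such integer exists.

37 is prime, so by Euler's criterion 14 is a square mod 37 iff 14^((37−1)/2) = 14^18 ≡ 1 (mod 37).
Squaring successively (mod 37): 14^2 = 196 ≡ 11; 14^4 ≡ 11² = 121 ≡ 10; 14^8 ≡ 10² = 100 ≡ 26; 14^16 ≡ 26² = 676 ≡ 10.
Since 18 = 16 + 2, 14^18 ≡ 10 · 11; multiplying out mod 37: 10·11 = 110 ≡ 36. Thus 14^18 ≡ 36 ≡ −1 (mod 37).
The value −1 means 14 is a non-residue modulo 37, so k² ≡ 14 (mod 37) is impossible.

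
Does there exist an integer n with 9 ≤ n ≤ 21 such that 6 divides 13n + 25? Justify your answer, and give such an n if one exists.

n = 11

n = 11 works, since 13·11 + 25 = 168 = 28·6.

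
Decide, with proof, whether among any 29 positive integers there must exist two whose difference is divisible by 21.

True.

Partition the integers by their residue mod 21; there are 21 classes.
Placing 29 integers into 21 classes, some class receives at least two — say a and b.
Equal remainders mean a − b ≡ 0 (mod 21), so 21 divides their difference.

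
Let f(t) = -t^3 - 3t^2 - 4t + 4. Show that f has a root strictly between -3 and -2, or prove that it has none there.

f has no root in that interval.

Evaluate at the endpoints: f(-3) = 16, f(-2) = 8 — same sign (positive).
The derivative f'(t) = -3t^2 - 6t - 4 is a quadratic with discriminant (-6)² − 4·(-3)·(-4) = -12 < 0; it never vanishes, so it is always negative (sign of the leading coefficient).
Hence f is strictly decreasing on ℝ, and in particular on [-3, -2]. A strictly monotone function with same-sign endpoint values stays positive on the whole interval, so f has no zero in (-3, -2).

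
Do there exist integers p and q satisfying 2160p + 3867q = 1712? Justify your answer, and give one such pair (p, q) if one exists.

No, no such integers exist.

Any value of 2160p + 3867q is a multiple of gcd(2160, 3867) = 3.
But 1712 is not a multiple of 3 (it leaves remainder 2).
Hence no integers p, q satisfy the equation.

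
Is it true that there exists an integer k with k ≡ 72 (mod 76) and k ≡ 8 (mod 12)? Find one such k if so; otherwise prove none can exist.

k = 224

gcd(76, 12) = 4. A simultaneous solution exists iff 72 ≡ 8 (mod 4); here 72 mod 4 = 0 = 8 mod 4, so it does.
Step through k = 72, 72 + 76, 72 + 2·76, …: the values 72, 148, 224 reduce mod 12 to 0, 4, 8. The value 224 hits 8.
Indeed 224 ≡ 72 (mod 76) and 224 ≡ 8 (mod 12).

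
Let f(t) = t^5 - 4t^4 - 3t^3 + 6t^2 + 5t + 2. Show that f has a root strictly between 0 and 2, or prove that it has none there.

f(0) = 2 and f(2) = -20, which have opposite signs.
Since f is a polynomial it is continuous on [0, 2].
By the Intermediate Value Theorem, f takes the value 0 somewhere in the open interval.

Such a root exists.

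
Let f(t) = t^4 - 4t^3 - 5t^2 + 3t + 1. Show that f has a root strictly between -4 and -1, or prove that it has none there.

Such a root exists.

f(-4) = 421 and f(-1) = -2, which have opposite signs.
Since f is a polynomial it is continuous on [-4, -1].
By the Intermediate Value Theorem f must vanish at some point of (-4, -1).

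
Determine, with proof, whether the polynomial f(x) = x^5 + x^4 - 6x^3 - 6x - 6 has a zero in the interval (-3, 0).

Yes, f has a root in the interval.

f(-3) = 12 and f(0) = -6, which have opposite signs.
Since f is a polynomial it is continuous on [-3, 0].
By the Intermediate Value Theorem, f takes the value 0 somewhere in the open interval.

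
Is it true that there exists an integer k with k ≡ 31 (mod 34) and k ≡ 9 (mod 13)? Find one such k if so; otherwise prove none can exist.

k = 269

gcd(34, 13) = 1, so the Chinese Remainder Theorem guarantees exactly one residue class mod 442 satisfying both.
Write k = 31 + 34t and require 31 + 34t ≡ 9 (mod 13), i.e. 34t ≡ 4 (mod 13).
34 ≡ 8 (mod 13), so this reads 8t ≡ 4 (mod 13). To invert 8 modulo 13: 13 = 1·8 + 5, 8 = 1·5 + 3, 5 = 1·3 + 2, 3 = 1·2 + 1, 2 = 2·1 + 0, and unwinding, 1 = 3 − 1·2 = 3 − (5 − 1·3) = −5 + 2·3 = −5 + 2·(8 − 1·5) = 2·8 − 3·5 = 2·8 − 3·(13 − 1·8) = −3·13 + 5·8. Thus 8⁻¹ ≡ 5 (mod 13).
Therefore t ≡ 5·4 = 20 ≡ 7 (mod 13).
With t = 7: k = 31 + 34·7 = 269.
Verify: 269 = 7·34 + 31 and 269 = 20·13 + 9. ✓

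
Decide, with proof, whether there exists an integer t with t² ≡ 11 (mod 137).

t = 55 works: 55² = 3025, and 3025 − 11 = 3014 = 22·137.

t = 55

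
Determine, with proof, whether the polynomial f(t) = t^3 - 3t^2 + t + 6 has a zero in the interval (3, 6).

The endpoint values f(3) = 9 and f(6) = 120 are both positive. Claim: f(t) > 0 for every t in (3, 6).
Substitute t = 3 + u, where 0 < u < 3 on the interval. Expanding, f(3 + u) = u^3 + 6u^2 + 10u + 9.
The nonzero coefficients here are all positive, so for u > 0 every term is positive (or zero), and the constant term 9 is strictly positive.
So f is strictly positive on (3, 6); no root exists in the interval.

No.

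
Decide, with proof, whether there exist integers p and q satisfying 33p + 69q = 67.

No such integers exist.

Any value of 33p + 69q is a multiple of gcd(33, 69) = 3.
But 67 is not a multiple of 3 (it leaves remainder 1).
Hence no integers p, q satisfy the equation.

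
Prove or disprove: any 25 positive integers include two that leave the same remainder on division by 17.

There are exactly 17 possible remainders on division by 17.
Since 25 > 17, two of the 25 integers must share a residue class by the pigeonhole principle; call them a and b.
That is, a and b leave the same remainder on division by 17, as claimed.

Yes.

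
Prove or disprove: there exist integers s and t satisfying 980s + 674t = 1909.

No such integers exist.

Both 980 and 674 are divisible by gcd(980, 674) = 2, hence so is any combination 980s + 674t.
However 1909 leaves remainder 1 on division by 2.
Therefore 980s + 674t = 1909 has no solution in integers.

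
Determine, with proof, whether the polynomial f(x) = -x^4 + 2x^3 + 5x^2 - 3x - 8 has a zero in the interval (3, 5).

Such a root exists.

f(3) = 1 and f(5) = -273, which have opposite signs.
As a polynomial, f is continuous on every closed interval.
By the Intermediate Value Theorem, f takes the value 0 somewhere in the open interval.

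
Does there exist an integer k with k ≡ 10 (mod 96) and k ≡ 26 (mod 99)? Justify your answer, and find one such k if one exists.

No, no such integer exists.

Both moduli are multiples of 3 = gcd(96, 99), so any solution would satisfy k ≡ 10 and k ≡ 26 modulo 3 simultaneously.
However 10 ≡ 1 and 26 ≡ 2 (mod 3), and 1 ≠ 2.
Hence the system has no solution.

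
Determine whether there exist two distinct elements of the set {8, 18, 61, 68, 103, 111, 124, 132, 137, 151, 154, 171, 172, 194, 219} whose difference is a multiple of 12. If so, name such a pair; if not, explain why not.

8 mod 12 = 8 and 68 mod 12 = 8, so 68 − 8 = 60 = 5·12.

The pair (8, 68) works.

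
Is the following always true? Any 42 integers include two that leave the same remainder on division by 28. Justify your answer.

Yes, this is always true.

There are exactly 28 possible remainders on division by 28.
Placing 42 integers into 28 classes, some class receives at least two — say a and b.
So a and b have equal remainders mod 28, which is exactly what was to be shown.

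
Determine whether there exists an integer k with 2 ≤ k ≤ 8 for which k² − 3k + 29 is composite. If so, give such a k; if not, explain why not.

At k = 5: 5² − 3·5 + 29 = 39 = 3·13, which is composite.

k = 5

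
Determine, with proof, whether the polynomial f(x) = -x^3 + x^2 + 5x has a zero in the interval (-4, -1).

Yes, f has a root in the interval.

f(-4) = 60 and f(-1) = -3, which have opposite signs.
f is continuous everywhere (it is a polynomial), in particular on [-4, -1].
By the Intermediate Value Theorem, f takes the value 0 somewhere in the open interval.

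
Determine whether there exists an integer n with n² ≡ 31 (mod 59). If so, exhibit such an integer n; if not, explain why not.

There is no such integer.

59 is prime, so by Euler's criterion 31 is a square mod 59 iff 31^((59−1)/2) = 31^29 ≡ 1 (mod 59).
Squaring successively (mod 59): 31^2 = 961 ≡ 17; 31^4 ≡ 17² = 289 ≡ 53; 31^8 ≡ 53² = 2809 ≡ 36; 31^16 ≡ 36² = 1296 ≡ 57.
Since 29 = 16 + 8 + 4 + 1, 31^29 ≡ 57 · 36 · 53 · 31; multiplying out mod 59: 57·36 = 2052 ≡ 46, then 46·53 = 2438 ≡ 19, then 19·31 = 589 ≡ 58. Thus 31^29 ≡ 58 ≡ −1 (mod 59).
By Euler's criterion 31 is a quadratic non-residue mod 59: no n satisfies n² ≡ 31 (mod 59).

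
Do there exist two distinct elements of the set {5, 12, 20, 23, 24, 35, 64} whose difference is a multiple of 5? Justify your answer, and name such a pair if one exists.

The pair (5, 20) works.

Reduce each element mod 5: 5↦0, 12↦2, 20↦0, 23↦3, 24↦4, 35↦0, 64↦4. The residue 0 repeats (at 5 and 20), and 20 − 5 = 15 = 3·5.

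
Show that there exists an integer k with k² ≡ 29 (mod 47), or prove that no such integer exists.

There is no such integer.

Apply Euler's criterion with the prime 47: 29 is a quadratic residue iff 29^23 ≡ 1 (mod 47), and a non-residue iff it is ≡ −1.
Squaring successively (mod 47): 29^2 = 841 ≡ 42; 29^4 ≡ 42² = 1764 ≡ 25; 29^8 ≡ 25² = 625 ≡ 14; 29^16 ≡ 14² = 196 ≡ 8.
Since 23 = 16 + 4 + 2 + 1, 29^23 ≡ 8 · 25 · 42 · 29; multiplying out mod 47: 8·25 = 200 ≡ 12, then 12·42 = 504 ≡ 34, then 34·29 = 986 ≡ 46. Thus 29^23 ≡ 46 ≡ −1 (mod 47).
By Euler's criterion 29 is a quadratic non-residue mod 47: no k satisfies k² ≡ 29 (mod 47).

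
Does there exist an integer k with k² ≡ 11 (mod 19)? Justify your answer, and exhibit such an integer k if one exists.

k = 7 works: 7² = 49, and 49 − 11 = 38 = 2·19.

k = 7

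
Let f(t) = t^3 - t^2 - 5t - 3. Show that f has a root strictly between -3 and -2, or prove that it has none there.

The endpoint values f(-3) = -24 and f(-2) = -5 are both negative. Claim: f(t) < 0 for every t in (-3, -2).
Shift to the endpoint -2: with t = -2 − u (0 < u < 1), one computes f(-2 − u) = -u^3 - 7u^2 - 11u - 5.
All 4 nonzero coefficients of this polynomial in u are negative; hence for u > 0 the value is a sum of negative terms (the constant -5 among them).
So f is strictly negative on (-3, -2); no root exists in the interval.

f has no root in that interval.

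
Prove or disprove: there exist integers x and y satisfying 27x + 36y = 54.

x = 2, y = 0

Since gcd(27, 36) = 9 and 54 = 9·6, Bézout's identity guarantees a solution.
Dividing through by 9 reduces the equation to 3x + 4y = 6.
Run the Euclidean algorithm on 4 and 3: 4 = 1·3 + 1, 3 = 3·1 + 0.
Unwinding: 1 = 4 − 1·3, i.e. 3·(-1) + 4·1 = 1.
Times 6: 3·(-6) + 4·6 = 6, so (-6, 6) solves it.
The general solution is x = -6 + 4k, y = 6 − 3k; taking k = 2 gives the smaller pair x = 2, y = 0.
Check: 27·2 + 36·0 = 54 + 0 = 54. ✓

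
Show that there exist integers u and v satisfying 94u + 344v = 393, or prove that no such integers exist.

Any value of 94u + 344v is a multiple of gcd(94, 344) = 2.
But 393 = 2·196 + 1, so 2 ∤ 393.
So the equation is unsolvable over ℤ.

No such integers exist.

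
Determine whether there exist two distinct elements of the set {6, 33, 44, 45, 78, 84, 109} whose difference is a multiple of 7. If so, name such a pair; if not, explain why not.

Two integers differ by a multiple of 7 exactly when they have the same residue mod 7. The residues are 6↦6, 33↦5, 44↦2, 45↦3, 78↦1, 84↦0, 109↦4.
No residue repeats among the 7 elements, so no pair has difference ≡ 0 (mod 7).

There is no such pair.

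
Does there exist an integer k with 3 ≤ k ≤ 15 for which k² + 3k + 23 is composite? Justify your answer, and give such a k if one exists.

k = 8

At k = 8: 8² + 3·8 + 23 = 111 = 3·37, which is composite.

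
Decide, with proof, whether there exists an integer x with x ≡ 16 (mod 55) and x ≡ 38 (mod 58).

x = 676

The moduli 55 and 58 are coprime, so by the Chinese Remainder Theorem a unique solution modulo 3190 exists.
Write x = 16 + 55t and require 16 + 55t ≡ 38 (mod 58), i.e. 55t ≡ 22 (mod 58).
Note 55·19 = 1045 ≡ 1 (mod 58) (as 1045 − 1 = 18·58), so 55⁻¹ ≡ 19.
Multiplying by 19: t ≡ 19·22 = 418 ≡ 12 (mod 58).
Taking t = 12 gives x = 16 + 55·12 = 676.
Check: 676 mod 55 = 16, 676 mod 58 = 38. ✓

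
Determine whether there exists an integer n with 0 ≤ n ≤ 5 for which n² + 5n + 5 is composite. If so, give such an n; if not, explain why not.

n = 5

At n = 5: 5² + 5·5 + 5 = 55 = 5·11, which is composite.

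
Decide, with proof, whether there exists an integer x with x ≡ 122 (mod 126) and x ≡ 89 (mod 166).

There is no such integer.

gcd(126, 166) = 2. If x ≡ 122 (mod 126) and x ≡ 89 (mod 166), then x ≡ 122 (mod 2) and x ≡ 89 (mod 2).
But 122 mod 2 = 0 while 89 mod 2 = 1, a contradiction.
So no integer satisfies both congruences.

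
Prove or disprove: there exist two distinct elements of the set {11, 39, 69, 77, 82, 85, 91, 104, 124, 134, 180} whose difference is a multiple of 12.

Two integers differ by a multiple of 12 exactly when they have the same residue mod 12. The residues are 11↦11, 39↦3, 69↦9, 77↦5, 82↦10, 85↦1, 91↦7, 104↦8, 124↦4, 134↦2, 180↦0.
All 11 residues are distinct, so no two elements differ by a multiple of 12.

No such pair exists.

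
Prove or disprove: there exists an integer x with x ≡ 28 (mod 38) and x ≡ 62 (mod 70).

x = 902

The moduli are not coprime: gcd(38, 70) = 2. Compatibility requires 2 ∣ (62 − 28) = 34, which holds, so solutions exist.
Write x = 28 + 38t. Then 38t ≡ 62 − 28 ≡ 34 (mod 70); dividing through by 2 gives 19t ≡ 17 (mod 35).
To invert 19 modulo 35: 35 = 1·19 + 16, 19 = 1·16 + 3, 16 = 5·3 + 1, 3 = 3·1 + 0, and unwinding, 1 = 16 − 5·3 = 16 − 5·(19 − 1·16) = −5·19 + 6·16 = −5·19 + 6·(35 − 1·19) = 6·35 − 11·19. Thus 19⁻¹ ≡ -11 ≡ 24 (mod 35).
Therefore t ≡ 24·17 = 408 ≡ 23 (mod 35).
Then x = 28 + 38·23 = 902.
Verify: 902 = 23·38 + 28 and 902 = 12·70 + 62. ✓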